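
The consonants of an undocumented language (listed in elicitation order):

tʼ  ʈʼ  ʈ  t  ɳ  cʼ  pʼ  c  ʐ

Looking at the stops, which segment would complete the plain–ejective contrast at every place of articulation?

/p/

bilabial: plain —, ejective /pʼ/.
alveolar: plain /t/, ejective /tʼ/.
retroflex: plain /ʈ/, ejective /ʈʼ/.
palatal: plain /c/, ejective /cʼ/.
The bilabial row has no plain member, so the gap is the plain bilabial stop /p/.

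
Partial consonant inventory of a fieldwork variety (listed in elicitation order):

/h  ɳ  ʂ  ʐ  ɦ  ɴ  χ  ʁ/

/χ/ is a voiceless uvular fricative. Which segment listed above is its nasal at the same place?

The nasal at the same place is an uvular nasal — in this inventory, /ɴ/.

/ɴ/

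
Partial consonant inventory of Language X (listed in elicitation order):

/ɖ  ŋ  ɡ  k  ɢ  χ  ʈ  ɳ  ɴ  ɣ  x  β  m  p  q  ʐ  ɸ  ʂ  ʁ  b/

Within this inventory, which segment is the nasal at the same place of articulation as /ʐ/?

/ɳ/

/ʐ/ is a voiced retroflex fricative.
The nasal at the same place is a retroflex nasal — in this inventory, /ɳ/.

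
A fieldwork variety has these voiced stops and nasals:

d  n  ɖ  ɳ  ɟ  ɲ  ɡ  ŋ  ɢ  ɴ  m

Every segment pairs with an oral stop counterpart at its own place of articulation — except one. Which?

Alveolar: /d/ ~ /n/
Retroflex: /ɖ/ ~ /ɳ/
Palatal: /ɟ/ ~ /ɲ/
Velar: /ɡ/ ~ /ŋ/
Uvular: /ɢ/ ~ /ɴ/
Bilabial: only /m/ (nasal); no oral stop partner.
So /m/ is the unpaired segment.

/m/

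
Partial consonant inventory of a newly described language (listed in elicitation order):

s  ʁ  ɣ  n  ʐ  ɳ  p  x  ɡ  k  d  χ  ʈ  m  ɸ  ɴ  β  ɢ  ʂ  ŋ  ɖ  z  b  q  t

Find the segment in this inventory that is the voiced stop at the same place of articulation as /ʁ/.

/ʁ/ is a voiced uvular fricative.
The voiced stop at the same place is a voiced uvular stop — in this inventory, /ɢ/.

/ɢ/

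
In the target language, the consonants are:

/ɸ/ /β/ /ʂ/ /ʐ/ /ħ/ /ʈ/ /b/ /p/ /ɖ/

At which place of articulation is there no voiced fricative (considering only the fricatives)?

place of articulation  voiceless  voiced  
bilabial          ɸ         β       
retroflex         ʂ         ʐ       
pharyngeal        ħ         —       
Every place of articulation has a voiced member except pharyngeal, where /ʕ/ would be expected.

pharyngeal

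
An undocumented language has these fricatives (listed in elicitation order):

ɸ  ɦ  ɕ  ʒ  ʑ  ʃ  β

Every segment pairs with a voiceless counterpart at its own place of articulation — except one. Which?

Bilabial: /ɸ/ ~ /β/
Postalveolar: /ʃ/ ~ /ʒ/
Alveolo-palatal: /ɕ/ ~ /ʑ/
Glottal: only /ɦ/ (voiced); no voiceless partner.
So /ɦ/ is the unpaired segment.

/ɦ/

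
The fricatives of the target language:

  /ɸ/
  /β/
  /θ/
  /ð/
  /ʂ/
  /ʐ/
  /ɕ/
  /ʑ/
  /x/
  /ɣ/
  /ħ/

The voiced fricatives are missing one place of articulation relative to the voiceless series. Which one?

Voiceless: /ɸ/ (bilabial), /θ/ (dental), /ʂ/ (retroflex), /ɕ/ (alveolo-palatal), /x/ (velar), /ħ/ (pharyngeal).
Voiced: /β/ (bilabial), /ð/ (dental), /ʐ/ (retroflex), /ʑ/ (alveolo-palatal), /ɣ/ (velar).
Every place of articulation has a voiced member except pharyngeal, where /ʕ/ would be expected.

pharyngeal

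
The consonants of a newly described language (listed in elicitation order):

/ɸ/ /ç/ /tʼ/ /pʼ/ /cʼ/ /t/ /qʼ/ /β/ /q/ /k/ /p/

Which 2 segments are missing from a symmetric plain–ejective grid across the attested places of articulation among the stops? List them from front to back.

bilabial: plain /p/, ejective /pʼ/.
alveolar: plain /t/, ejective /tʼ/.
palatal: plain —, ejective /cʼ/.
velar: plain /k/, ejective —.
uvular: plain /q/, ejective /qʼ/.
Gaps, from front to back: palatal lacks plain (/c/); velar lacks ejective (/kʼ/).

/c/, /kʼ/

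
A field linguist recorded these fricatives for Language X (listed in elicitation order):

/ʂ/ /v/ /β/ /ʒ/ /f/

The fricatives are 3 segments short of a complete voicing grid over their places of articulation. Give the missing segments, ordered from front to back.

place of articulation  voiceless  voiced  
bilabial          —         β       
labiodental       f         v       
postalveolar      —         ʒ       
retroflex         ʂ         —       
Gaps, from front to back: bilabial lacks voiceless (/ɸ/); postalveolar lacks voiceless (/ʃ/); retroflex lacks voiced (/ʐ/).

/ɸ/, /ʃ/, /ʐ/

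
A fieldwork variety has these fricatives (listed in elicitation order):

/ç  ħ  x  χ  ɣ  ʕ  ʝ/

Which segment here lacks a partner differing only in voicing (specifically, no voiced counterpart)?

Palatal: /ç/ ~ /ʝ/
Velar: /x/ ~ /ɣ/
Pharyngeal: /ħ/ ~ /ʕ/
Uvular: only /χ/ (voiceless); no voiced partner.
So /χ/ is the unpaired segment.

/χ/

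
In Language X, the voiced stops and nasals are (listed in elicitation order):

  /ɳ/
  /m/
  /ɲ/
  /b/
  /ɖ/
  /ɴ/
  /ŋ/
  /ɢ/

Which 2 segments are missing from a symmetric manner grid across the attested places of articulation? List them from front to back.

/ɟ/, /ɡ/

bilabial: oral stop /b/, nasal /m/.
retroflex: oral stop /ɖ/, nasal /ɳ/.
palatal: oral stop —, nasal /ɲ/.
velar: oral stop —, nasal /ŋ/.
uvular: oral stop /ɢ/, nasal /ɴ/.
Gaps, from front to back: palatal lacks oral stop (/ɟ/); velar lacks oral stop (/ɡ/).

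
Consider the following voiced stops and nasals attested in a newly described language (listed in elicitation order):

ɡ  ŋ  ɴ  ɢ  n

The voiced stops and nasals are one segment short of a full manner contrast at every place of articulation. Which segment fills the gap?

place of articulation  oral stop  nasal   
alveolar          —         n       
velar             ɡ         ŋ       
uvular            ɢ         ɴ       
The alveolar row has no oral stop member, so the gap is the alveolar oral stop /d/.

/d/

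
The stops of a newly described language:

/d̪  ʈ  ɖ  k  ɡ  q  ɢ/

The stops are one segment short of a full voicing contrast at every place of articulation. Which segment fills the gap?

place of articulation  voiceless  voiced  
dental            —         d̪      
retroflex         ʈ         ɖ       
velar             k         ɡ       
uvular            q         ɢ       
The dental row has no voiceless member, so the gap is the voiceless dental stop /t̪/.

/t̪/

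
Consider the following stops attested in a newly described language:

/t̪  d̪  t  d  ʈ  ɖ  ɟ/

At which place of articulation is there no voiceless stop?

palatal

Voiceless: /t̪/ (dental), /t/ (alveolar), /ʈ/ (retroflex).
Voiced: /d̪/ (dental), /d/ (alveolar), /ɖ/ (retroflex), /ɟ/ (palatal).
Every place of articulation has a voiceless member except palatal, where /c/ would be expected.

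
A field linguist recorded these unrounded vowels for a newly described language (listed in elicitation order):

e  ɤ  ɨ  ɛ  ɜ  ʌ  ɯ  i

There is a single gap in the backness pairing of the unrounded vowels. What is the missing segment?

/ɘ/

height            front     central   back    
high              i         ɨ         ɯ       
high-mid          e         —         ɤ       
low-mid           ɛ         ɜ         ʌ       
The high-mid row has no central member, so the gap is the high-mid central unrounded vowel /ɘ/.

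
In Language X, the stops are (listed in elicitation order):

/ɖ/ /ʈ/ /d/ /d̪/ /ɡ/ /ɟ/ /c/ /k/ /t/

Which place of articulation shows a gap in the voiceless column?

dental

place of articulation  voiceless  voiced  
dental            —         d̪      
alveolar          t         d       
retroflex         ʈ         ɖ       
palatal           c         ɟ       
velar             k         ɡ       
Every place of articulation has a voiceless member except dental, where /t̪/ would be expected.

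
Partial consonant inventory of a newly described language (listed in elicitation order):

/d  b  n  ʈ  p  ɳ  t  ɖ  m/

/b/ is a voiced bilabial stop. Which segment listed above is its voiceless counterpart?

/p/

The voiceless counterpart is a voiceless bilabial stop — in this inventory, /p/.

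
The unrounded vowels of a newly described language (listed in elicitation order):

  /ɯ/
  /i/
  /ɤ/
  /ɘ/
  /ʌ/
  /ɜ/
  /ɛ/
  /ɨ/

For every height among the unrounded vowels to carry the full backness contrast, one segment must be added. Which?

/e/

height            front     central   back    
high              i         ɨ         ɯ       
high-mid          —         ɘ         ɤ       
low-mid           ɛ         ɜ         ʌ       
The high-mid row has no front member, so the gap is the high-mid front unrounded vowel /e/.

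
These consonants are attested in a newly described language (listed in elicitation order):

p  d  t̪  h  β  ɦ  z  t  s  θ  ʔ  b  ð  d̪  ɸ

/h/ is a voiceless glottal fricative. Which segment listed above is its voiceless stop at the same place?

The voiceless stop at the same place is a voiceless glottal stop — in this inventory, /ʔ/.

/ʔ/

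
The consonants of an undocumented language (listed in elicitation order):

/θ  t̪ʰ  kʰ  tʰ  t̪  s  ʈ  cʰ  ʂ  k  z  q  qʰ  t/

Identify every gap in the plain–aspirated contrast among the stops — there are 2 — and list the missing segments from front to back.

/ʈʰ/, /c/

place of articulation  plain     aspirated
dental            t̪        t̪ʰ     
alveolar          t         tʰ      
retroflex         ʈ         —       
palatal           —         cʰ      
velar             k         kʰ      
uvular            q         qʰ      
Gaps, from front to back: retroflex lacks aspirated (/ʈʰ/); palatal lacks plain (/c/).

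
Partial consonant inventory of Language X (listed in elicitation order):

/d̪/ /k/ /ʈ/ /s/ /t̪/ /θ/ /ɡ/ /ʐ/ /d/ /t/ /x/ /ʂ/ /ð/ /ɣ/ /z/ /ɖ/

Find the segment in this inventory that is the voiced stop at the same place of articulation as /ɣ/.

/ɡ/

/ɣ/ is a voiced velar fricative.
The voiced stop at the same place is a voiced velar stop — in this inventory, /ɡ/.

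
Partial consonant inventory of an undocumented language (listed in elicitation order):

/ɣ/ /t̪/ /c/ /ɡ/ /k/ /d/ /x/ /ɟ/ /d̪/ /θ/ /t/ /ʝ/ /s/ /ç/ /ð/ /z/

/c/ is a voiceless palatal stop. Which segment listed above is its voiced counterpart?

The voiced counterpart is a voiced palatal stop — in this inventory, /ɟ/.

/ɟ/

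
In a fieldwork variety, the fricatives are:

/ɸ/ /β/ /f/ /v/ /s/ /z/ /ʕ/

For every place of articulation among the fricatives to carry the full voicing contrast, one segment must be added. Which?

/ħ/

place of articulation  voiceless  voiced  
bilabial          ɸ         β       
labiodental       f         v       
alveolar          s         z       
pharyngeal        —         ʕ       
The pharyngeal row has no voiceless member, so the gap is the voiceless pharyngeal fricative /ħ/.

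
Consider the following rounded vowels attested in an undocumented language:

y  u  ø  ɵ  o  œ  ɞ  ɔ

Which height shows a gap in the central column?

height            front     central   back    
high              y         —         u       
high-mid          ø         ɵ         o       
low-mid           œ         ɞ         ɔ       
Every height has a central member except high, where /ʉ/ would be expected.

high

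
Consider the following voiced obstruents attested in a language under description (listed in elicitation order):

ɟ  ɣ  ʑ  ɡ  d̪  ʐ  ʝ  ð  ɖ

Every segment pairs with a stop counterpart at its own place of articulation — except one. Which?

/ʑ/

Dental: /d̪/ ~ /ð/
Retroflex: /ɖ/ ~ /ʐ/
Palatal: /ɟ/ ~ /ʝ/
Velar: /ɡ/ ~ /ɣ/
Alveolo-palatal: only /ʑ/ (fricative); no stop partner.
So /ʑ/ is the unpaired segment.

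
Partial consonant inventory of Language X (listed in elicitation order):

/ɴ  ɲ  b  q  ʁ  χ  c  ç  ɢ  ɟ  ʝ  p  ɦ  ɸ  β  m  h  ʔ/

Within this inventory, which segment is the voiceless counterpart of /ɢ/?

/ɢ/ is a voiced uvular stop.
The voiceless counterpart is a voiceless uvular stop — in this inventory, /q/.

/q/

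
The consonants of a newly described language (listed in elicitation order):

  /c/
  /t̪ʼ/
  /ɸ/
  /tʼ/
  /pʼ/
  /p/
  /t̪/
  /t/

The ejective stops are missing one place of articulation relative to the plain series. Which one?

palatal

bilabial: plain /p/, ejective /pʼ/.
dental: plain /t̪/, ejective /t̪ʼ/.
alveolar: plain /t/, ejective /tʼ/.
palatal: plain /c/, ejective —.
Every place of articulation has an ejective member except palatal, where /cʼ/ would be expected.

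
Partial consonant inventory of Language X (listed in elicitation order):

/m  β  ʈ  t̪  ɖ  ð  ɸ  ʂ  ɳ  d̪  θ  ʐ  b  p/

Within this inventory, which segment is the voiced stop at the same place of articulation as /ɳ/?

/ɳ/ is a retroflex nasal.
The voiced stop at the same place is a voiced retroflex stop — in this inventory, /ɖ/.

/ɖ/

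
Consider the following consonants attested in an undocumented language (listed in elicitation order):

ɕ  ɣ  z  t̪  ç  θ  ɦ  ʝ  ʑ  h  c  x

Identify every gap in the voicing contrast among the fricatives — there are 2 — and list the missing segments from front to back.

place of articulation  voiceless  voiced  
dental            θ         —       
alveolar          —         z       
alveolo-palatal   ɕ         ʑ       
palatal           ç         ʝ       
velar             x         ɣ       
glottal           h         ɦ       
Gaps, from front to back: dental lacks voiced (/ð/); alveolar lacks voiceless (/s/).

/ð/, /s/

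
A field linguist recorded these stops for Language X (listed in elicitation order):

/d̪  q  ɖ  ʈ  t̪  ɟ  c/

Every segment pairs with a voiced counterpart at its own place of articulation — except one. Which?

/q/

Dental: /t̪/ ~ /d̪/
Retroflex: /ʈ/ ~ /ɖ/
Palatal: /c/ ~ /ɟ/
Uvular: only /q/ (voiceless); no voiced partner.
So /q/ is the unpaired segment.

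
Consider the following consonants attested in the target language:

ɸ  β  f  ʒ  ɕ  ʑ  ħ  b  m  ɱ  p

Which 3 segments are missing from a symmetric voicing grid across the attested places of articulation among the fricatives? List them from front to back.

/v/, /ʃ/, /ʕ/

Voiceless: /ɸ/ (bilabial), /f/ (labiodental), /ɕ/ (alveolo-palatal), /ħ/ (pharyngeal).
Voiced: /β/ (bilabial), /ʒ/ (postalveolar), /ʑ/ (alveolo-palatal).
Gaps, from front to back: labiodental lacks voiced (/v/); postalveolar lacks voiceless (/ʃ/); pharyngeal lacks voiced (/ʕ/).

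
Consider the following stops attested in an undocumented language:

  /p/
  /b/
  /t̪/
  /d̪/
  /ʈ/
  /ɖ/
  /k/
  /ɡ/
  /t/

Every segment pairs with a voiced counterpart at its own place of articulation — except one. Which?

Bilabial: /p/ ~ /b/
Dental: /t̪/ ~ /d̪/
Retroflex: /ʈ/ ~ /ɖ/
Velar: /k/ ~ /ɡ/
Alveolar: only /t/ (voiceless); no voiced partner.
So /t/ is the unpaired segment.

/t/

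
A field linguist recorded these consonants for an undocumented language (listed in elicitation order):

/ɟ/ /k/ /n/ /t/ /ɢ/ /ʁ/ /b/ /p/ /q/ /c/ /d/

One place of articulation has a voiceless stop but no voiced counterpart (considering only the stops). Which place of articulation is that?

Voiceless: /p/ (bilabial), /t/ (alveolar), /c/ (palatal), /k/ (velar), /q/ (uvular).
Voiced: /b/ (bilabial), /d/ (alveolar), /ɟ/ (palatal), /ɢ/ (uvular).
Every place of articulation has a voiced member except velar, where /ɡ/ would be expected.

velar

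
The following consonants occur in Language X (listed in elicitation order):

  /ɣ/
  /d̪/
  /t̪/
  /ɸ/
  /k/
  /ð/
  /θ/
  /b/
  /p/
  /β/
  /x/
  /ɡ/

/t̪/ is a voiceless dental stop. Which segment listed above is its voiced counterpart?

/d̪/

The voiced counterpart is a voiced dental stop — in this inventory, /d̪/.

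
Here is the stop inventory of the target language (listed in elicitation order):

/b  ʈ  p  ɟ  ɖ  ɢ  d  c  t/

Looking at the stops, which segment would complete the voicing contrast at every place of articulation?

/q/

Voiceless: /p/ (bilabial), /t/ (alveolar), /ʈ/ (retroflex), /c/ (palatal).
Voiced: /b/ (bilabial), /d/ (alveolar), /ɖ/ (retroflex), /ɟ/ (palatal), /ɢ/ (uvular).
The uvular row has no voiceless member, so the gap is the voiceless uvular stop /q/.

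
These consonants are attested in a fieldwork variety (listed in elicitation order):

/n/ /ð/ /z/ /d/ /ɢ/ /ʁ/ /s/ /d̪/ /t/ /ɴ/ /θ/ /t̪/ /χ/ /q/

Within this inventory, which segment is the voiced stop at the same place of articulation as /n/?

/n/ is an alveolar nasal.
The voiced stop at the same place is a voiced alveolar stop — in this inventory, /d/.

/d/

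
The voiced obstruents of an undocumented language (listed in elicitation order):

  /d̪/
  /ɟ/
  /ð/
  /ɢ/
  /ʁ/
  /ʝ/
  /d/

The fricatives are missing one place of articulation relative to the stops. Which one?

alveolar

Stop: /d̪/ (dental), /d/ (alveolar), /ɟ/ (palatal), /ɢ/ (uvular).
Fricative: /ð/ (dental), /ʝ/ (palatal), /ʁ/ (uvular).
Every place of articulation has a fricative member except alveolar, where /z/ would be expected.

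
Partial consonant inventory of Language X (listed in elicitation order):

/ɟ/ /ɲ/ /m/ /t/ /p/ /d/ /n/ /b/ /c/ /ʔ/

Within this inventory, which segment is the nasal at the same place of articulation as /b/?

/m/

/b/ is a voiced bilabial stop.
The nasal at the same place is a bilabial nasal — in this inventory, /m/.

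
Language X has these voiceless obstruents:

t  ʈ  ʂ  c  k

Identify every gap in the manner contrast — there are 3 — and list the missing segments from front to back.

/s/, /ç/, /x/

place of articulation  stop      fricative
alveolar          t         —       
retroflex         ʈ         ʂ       
palatal           c         —       
velar             k         —       
Gaps, from front to back: alveolar lacks fricative (/s/); palatal lacks fricative (/ç/); velar lacks fricative (/x/).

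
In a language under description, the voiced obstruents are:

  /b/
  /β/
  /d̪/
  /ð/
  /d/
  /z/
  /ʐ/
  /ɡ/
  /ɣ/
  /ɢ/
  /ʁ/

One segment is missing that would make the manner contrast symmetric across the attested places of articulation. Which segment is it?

place of articulation  stop      fricative
bilabial          b         β       
dental            d̪        ð       
alveolar          d         z       
retroflex         —         ʐ       
velar             ɡ         ɣ       
uvular            ɢ         ʁ       
The retroflex row has no stop member, so the gap is the retroflex stop /ɖ/.

/ɖ/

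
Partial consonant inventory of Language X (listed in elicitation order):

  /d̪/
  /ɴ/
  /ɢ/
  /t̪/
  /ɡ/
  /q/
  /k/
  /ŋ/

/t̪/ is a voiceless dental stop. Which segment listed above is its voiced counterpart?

The voiced counterpart is a voiced dental stop — in this inventory, /d̪/.

/d̪/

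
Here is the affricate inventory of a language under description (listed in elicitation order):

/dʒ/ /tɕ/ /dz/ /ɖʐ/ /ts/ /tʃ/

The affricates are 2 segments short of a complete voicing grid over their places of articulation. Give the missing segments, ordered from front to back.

Voiceless: /ts/ (alveolar), /tʃ/ (postalveolar), /tɕ/ (alveolo-palatal).
Voiced: /dz/ (alveolar), /dʒ/ (postalveolar), /ɖʐ/ (retroflex).
Gaps, from front to back: retroflex lacks voiceless (/ʈʂ/); alveolo-palatal lacks voiced (/dʑ/).

/ʈʂ/, /dʑ/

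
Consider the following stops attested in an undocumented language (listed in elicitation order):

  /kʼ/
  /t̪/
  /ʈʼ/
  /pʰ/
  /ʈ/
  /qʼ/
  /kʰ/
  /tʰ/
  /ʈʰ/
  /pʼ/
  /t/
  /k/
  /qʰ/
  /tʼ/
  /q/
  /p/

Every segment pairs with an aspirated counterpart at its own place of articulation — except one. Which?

Bilabial: /p/ ~ /pʰ/ ~ /pʼ/
Alveolar: /t/ ~ /tʰ/ ~ /tʼ/
Retroflex: /ʈ/ ~ /ʈʰ/ ~ /ʈʼ/
Velar: /k/ ~ /kʰ/ ~ /kʼ/
Uvular: /q/ ~ /qʰ/ ~ /qʼ/
Dental: only /t̪/ (plain); no aspirated partner.
So /t̪/ is the unpaired segment.

/t̪/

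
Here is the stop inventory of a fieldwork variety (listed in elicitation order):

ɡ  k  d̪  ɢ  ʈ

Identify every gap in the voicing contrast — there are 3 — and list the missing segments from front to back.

/t̪/, /ɖ/, /q/

Voiceless: /ʈ/ (retroflex), /k/ (velar).
Voiced: /d̪/ (dental), /ɡ/ (velar), /ɢ/ (uvular).
Gaps, from front to back: dental lacks voiceless (/t̪/); retroflex lacks voiced (/ɖ/); uvular lacks voiceless (/q/).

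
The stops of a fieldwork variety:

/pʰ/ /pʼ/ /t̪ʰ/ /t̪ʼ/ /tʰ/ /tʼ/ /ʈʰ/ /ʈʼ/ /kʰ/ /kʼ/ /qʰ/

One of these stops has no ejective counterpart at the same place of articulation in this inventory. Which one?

Bilabial: /pʰ/ ~ /pʼ/
Dental: /t̪ʰ/ ~ /t̪ʼ/
Alveolar: /tʰ/ ~ /tʼ/
Retroflex: /ʈʰ/ ~ /ʈʼ/
Velar: /kʰ/ ~ /kʼ/
Uvular: only /qʰ/ (aspirated); no ejective partner.
So /qʰ/ is the unpaired segment.

/qʰ/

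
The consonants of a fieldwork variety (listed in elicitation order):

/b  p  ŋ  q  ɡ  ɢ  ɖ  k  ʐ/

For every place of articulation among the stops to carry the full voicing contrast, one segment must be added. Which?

Voiceless: /p/ (bilabial), /k/ (velar), /q/ (uvular).
Voiced: /b/ (bilabial), /ɖ/ (retroflex), /ɡ/ (velar), /ɢ/ (uvular).
The retroflex row has no voiceless member, so the gap is the voiceless retroflex stop /ʈ/.

/ʈ/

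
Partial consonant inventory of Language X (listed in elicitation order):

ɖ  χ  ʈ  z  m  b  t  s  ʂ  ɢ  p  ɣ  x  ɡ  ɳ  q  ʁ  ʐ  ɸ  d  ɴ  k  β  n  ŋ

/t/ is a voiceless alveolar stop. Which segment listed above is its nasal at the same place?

The nasal at the same place is an alveolar nasal — in this inventory, /n/.

/n/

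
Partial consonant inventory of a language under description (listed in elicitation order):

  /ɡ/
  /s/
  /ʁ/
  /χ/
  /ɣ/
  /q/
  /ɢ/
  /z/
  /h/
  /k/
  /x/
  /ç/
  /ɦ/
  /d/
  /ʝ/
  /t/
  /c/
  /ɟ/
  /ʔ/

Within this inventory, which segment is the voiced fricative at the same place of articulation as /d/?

/z/

/d/ is a voiced alveolar stop.
The voiced fricative at the same place is a voiced alveolar fricative — in this inventory, /z/.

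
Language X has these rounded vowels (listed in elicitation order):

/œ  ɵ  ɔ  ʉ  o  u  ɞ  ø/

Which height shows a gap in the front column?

Front: /ø/ (high-mid), /œ/ (low-mid).
Central: /ʉ/ (high), /ɵ/ (high-mid), /ɞ/ (low-mid).
Back: /u/ (high), /o/ (high-mid), /ɔ/ (low-mid).
Every height has a front member except high, where /y/ would be expected.

high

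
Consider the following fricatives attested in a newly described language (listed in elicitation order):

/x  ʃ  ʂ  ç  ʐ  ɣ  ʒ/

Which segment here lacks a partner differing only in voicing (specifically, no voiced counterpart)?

/ç/

Postalveolar: /ʃ/ ~ /ʒ/
Retroflex: /ʂ/ ~ /ʐ/
Velar: /x/ ~ /ɣ/
Palatal: only /ç/ (voiceless); no voiced partner.
So /ç/ is the unpaired segment.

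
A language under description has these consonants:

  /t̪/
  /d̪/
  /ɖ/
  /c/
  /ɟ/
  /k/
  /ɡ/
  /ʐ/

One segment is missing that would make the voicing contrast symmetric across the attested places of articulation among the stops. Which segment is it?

dental: voiceless /t̪/, voiced /d̪/.
retroflex: voiceless —, voiced /ɖ/.
palatal: voiceless /c/, voiced /ɟ/.
velar: voiceless /k/, voiced /ɡ/.
The retroflex row has no voiceless member, so the gap is the voiceless retroflex stop /ʈ/.

/ʈ/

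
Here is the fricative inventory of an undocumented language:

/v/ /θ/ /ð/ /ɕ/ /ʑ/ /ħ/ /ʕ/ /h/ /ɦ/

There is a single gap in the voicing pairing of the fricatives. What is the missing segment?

/f/

labiodental: voiceless —, voiced /v/.
dental: voiceless /θ/, voiced /ð/.
alveolo-palatal: voiceless /ɕ/, voiced /ʑ/.
pharyngeal: voiceless /ħ/, voiced /ʕ/.
glottal: voiceless /h/, voiced /ɦ/.
The labiodental row has no voiceless member, so the gap is the voiceless labiodental fricative /f/.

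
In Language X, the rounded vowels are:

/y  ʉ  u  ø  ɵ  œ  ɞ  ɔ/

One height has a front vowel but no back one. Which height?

high-mid

height            front     central   back    
high              y         ʉ         u       
high-mid          ø         ɵ         —       
low-mid           œ         ɞ         ɔ       
Every height has a back member except high-mid, where /o/ would be expected.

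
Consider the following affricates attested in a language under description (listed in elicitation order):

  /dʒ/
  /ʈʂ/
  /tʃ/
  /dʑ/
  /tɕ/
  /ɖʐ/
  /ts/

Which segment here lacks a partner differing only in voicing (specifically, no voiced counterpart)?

Postalveolar: /tʃ/ ~ /dʒ/
Retroflex: /ʈʂ/ ~ /ɖʐ/
Alveolo-palatal: /tɕ/ ~ /dʑ/
Alveolar: only /ts/ (voiceless); no voiced partner.
So /ts/ is the unpaired segment.

/ts/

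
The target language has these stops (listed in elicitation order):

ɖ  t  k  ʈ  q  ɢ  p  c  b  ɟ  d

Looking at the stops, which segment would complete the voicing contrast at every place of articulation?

place of articulation  voiceless  voiced  
bilabial          p         b       
alveolar          t         d       
retroflex         ʈ         ɖ       
palatal           c         ɟ       
velar             k         —       
uvular            q         ɢ       
The velar row has no voiced member, so the gap is the voiced velar stop /ɡ/.

/ɡ/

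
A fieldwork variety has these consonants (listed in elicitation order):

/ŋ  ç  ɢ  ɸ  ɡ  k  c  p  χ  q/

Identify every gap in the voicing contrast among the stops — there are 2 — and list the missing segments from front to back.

bilabial: voiceless /p/, voiced —.
palatal: voiceless /c/, voiced —.
velar: voiceless /k/, voiced /ɡ/.
uvular: voiceless /q/, voiced /ɢ/.
Gaps, from front to back: bilabial lacks voiced (/b/); palatal lacks voiced (/ɟ/).

/b/, /ɟ/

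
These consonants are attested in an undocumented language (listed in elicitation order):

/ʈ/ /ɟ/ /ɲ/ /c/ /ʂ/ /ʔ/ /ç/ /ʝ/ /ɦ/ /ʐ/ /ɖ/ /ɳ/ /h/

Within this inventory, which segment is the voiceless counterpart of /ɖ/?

/ɖ/ is a voiced retroflex stop.
The voiceless counterpart is a voiceless retroflex stop — in this inventory, /ʈ/.

/ʈ/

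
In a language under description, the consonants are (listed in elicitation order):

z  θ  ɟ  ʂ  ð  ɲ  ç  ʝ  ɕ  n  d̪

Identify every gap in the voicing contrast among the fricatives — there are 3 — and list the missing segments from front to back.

/s/, /ʐ/, /ʑ/

place of articulation  voiceless  voiced  
dental            θ         ð       
alveolar          —         z       
retroflex         ʂ         —       
alveolo-palatal   ɕ         —       
palatal           ç         ʝ       
Gaps, from front to back: alveolar lacks voiceless (/s/); retroflex lacks voiced (/ʐ/); alveolo-palatal lacks voiced (/ʑ/).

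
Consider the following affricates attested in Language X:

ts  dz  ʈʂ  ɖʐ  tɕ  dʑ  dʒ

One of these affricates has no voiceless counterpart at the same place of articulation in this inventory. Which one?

Alveolar: /ts/ ~ /dz/
Retroflex: /ʈʂ/ ~ /ɖʐ/
Alveolo-palatal: /tɕ/ ~ /dʑ/
Postalveolar: only /dʒ/ (voiced); no voiceless partner.
So /dʒ/ is the unpaired segment.

/dʒ/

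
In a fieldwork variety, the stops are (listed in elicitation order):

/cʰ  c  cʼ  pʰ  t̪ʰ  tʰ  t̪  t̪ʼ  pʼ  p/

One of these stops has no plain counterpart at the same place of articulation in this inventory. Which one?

/tʰ/

Bilabial: /p/ ~ /pʰ/ ~ /pʼ/
Dental: /t̪/ ~ /t̪ʰ/ ~ /t̪ʼ/
Palatal: /c/ ~ /cʰ/ ~ /cʼ/
Alveolar: only /tʰ/ (aspirated); no plain partner.
So /tʰ/ is the unpaired segment.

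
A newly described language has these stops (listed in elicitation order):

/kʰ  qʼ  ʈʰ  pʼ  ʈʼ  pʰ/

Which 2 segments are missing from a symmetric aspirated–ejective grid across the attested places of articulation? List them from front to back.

place of articulation  aspirated  ejective
bilabial          pʰ        pʼ      
retroflex         ʈʰ        ʈʼ      
velar             kʰ        —       
uvular            —         qʼ      
Gaps, from front to back: velar lacks ejective (/kʼ/); uvular lacks aspirated (/qʰ/).

/kʼ/, /qʰ/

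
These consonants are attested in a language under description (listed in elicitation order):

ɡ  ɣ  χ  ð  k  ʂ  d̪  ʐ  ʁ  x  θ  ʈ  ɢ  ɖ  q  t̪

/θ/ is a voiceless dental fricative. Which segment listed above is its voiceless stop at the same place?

/t̪/

The voiceless stop at the same place is a voiceless dental stop — in this inventory, /t̪/.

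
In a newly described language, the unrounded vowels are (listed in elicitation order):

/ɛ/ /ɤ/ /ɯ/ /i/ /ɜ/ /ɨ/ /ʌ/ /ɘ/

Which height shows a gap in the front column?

high-mid

height            front     central   back    
high              i         ɨ         ɯ       
high-mid          —         ɘ         ɤ       
low-mid           ɛ         ɜ         ʌ       
Every height has a front member except high-mid, where /e/ would be expected.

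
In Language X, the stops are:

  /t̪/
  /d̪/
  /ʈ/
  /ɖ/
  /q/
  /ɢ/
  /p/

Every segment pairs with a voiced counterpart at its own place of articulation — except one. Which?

Dental: /t̪/ ~ /d̪/
Retroflex: /ʈ/ ~ /ɖ/
Uvular: /q/ ~ /ɢ/
Bilabial: only /p/ (voiceless); no voiced partner.
So /p/ is the unpaired segment.

/p/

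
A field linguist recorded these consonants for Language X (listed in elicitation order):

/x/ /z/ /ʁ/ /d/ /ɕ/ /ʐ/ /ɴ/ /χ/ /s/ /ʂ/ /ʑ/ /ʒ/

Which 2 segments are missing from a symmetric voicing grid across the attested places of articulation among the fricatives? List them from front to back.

/ʃ/, /ɣ/

alveolar: voiceless /s/, voiced /z/.
postalveolar: voiceless —, voiced /ʒ/.
retroflex: voiceless /ʂ/, voiced /ʐ/.
alveolo-palatal: voiceless /ɕ/, voiced /ʑ/.
velar: voiceless /x/, voiced —.
uvular: voiceless /χ/, voiced /ʁ/.
Gaps, from front to back: postalveolar lacks voiceless (/ʃ/); velar lacks voiced (/ɣ/).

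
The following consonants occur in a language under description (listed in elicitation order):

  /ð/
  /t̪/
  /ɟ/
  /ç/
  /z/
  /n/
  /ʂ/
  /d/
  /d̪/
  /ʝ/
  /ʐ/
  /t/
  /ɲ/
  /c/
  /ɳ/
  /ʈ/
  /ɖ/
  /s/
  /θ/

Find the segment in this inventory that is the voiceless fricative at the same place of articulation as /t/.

/t/ is a voiceless alveolar stop.
The voiceless fricative at the same place is a voiceless alveolar fricative — in this inventory, /s/.

/s/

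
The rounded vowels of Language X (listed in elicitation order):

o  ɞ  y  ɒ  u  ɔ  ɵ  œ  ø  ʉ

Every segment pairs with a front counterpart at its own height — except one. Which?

/ɒ/

High: /y/ ~ /ʉ/ ~ /u/
High-mid: /ø/ ~ /ɵ/ ~ /o/
Low-mid: /œ/ ~ /ɞ/ ~ /ɔ/
Low: only /ɒ/ (back); no front partner.
So /ɒ/ is the unpaired segment.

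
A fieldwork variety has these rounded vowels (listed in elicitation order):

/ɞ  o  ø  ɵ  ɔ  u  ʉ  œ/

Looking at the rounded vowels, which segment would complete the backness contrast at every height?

height            front     central   back    
high              —         ʉ         u       
high-mid          ø         ɵ         o       
low-mid           œ         ɞ         ɔ       
The high row has no front member, so the gap is the high front rounded vowel /y/.

/y/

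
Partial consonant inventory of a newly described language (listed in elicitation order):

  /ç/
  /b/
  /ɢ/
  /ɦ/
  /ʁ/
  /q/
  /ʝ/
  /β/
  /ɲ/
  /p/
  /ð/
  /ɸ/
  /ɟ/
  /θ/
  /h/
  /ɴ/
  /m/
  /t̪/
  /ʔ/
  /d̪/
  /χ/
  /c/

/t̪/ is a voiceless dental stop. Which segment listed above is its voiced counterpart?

The voiced counterpart is a voiced dental stop — in this inventory, /d̪/.

/d̪/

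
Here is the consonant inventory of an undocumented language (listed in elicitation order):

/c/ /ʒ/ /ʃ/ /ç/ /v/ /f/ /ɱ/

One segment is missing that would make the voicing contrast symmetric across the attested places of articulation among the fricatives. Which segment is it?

Voiceless: /f/ (labiodental), /ʃ/ (postalveolar), /ç/ (palatal).
Voiced: /v/ (labiodental), /ʒ/ (postalveolar).
The palatal row has no voiced member, so the gap is the voiced palatal fricative /ʝ/.

/ʝ/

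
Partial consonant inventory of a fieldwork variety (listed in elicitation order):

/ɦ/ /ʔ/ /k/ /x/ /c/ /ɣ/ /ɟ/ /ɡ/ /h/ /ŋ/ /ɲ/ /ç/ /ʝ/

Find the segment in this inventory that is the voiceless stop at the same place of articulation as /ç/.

/ç/ is a voiceless palatal fricative.
The voiceless stop at the same place is a voiceless palatal stop — in this inventory, /c/.

/c/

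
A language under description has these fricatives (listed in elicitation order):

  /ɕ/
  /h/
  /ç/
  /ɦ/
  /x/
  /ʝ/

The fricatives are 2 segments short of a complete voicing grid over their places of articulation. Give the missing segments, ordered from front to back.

/ʑ/, /ɣ/

alveolo-palatal: voiceless /ɕ/, voiced —.
palatal: voiceless /ç/, voiced /ʝ/.
velar: voiceless /x/, voiced —.
glottal: voiceless /h/, voiced /ɦ/.
Gaps, from front to back: alveolo-palatal lacks voiced (/ʑ/); velar lacks voiced (/ɣ/).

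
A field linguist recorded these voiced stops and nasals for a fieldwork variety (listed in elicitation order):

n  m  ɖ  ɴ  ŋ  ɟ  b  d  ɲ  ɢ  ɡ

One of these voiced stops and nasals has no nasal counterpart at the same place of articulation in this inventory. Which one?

/ɖ/

Bilabial: /b/ ~ /m/
Alveolar: /d/ ~ /n/
Palatal: /ɟ/ ~ /ɲ/
Velar: /ɡ/ ~ /ŋ/
Uvular: /ɢ/ ~ /ɴ/
Retroflex: only /ɖ/ (oral stop); no nasal partner.
So /ɖ/ is the unpaired segment.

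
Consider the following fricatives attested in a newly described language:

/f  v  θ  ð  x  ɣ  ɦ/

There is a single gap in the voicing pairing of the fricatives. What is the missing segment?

Voiceless: /f/ (labiodental), /θ/ (dental), /x/ (velar).
Voiced: /v/ (labiodental), /ð/ (dental), /ɣ/ (velar), /ɦ/ (glottal).
The glottal row has no voiceless member, so the gap is the voiceless glottal fricative /h/.

/h/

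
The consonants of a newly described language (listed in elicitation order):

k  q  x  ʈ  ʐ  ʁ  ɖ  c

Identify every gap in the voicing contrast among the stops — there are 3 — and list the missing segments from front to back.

retroflex: voiceless /ʈ/, voiced /ɖ/.
palatal: voiceless /c/, voiced —.
velar: voiceless /k/, voiced —.
uvular: voiceless /q/, voiced —.
Gaps, from front to back: palatal lacks voiced (/ɟ/); velar lacks voiced (/ɡ/); uvular lacks voiced (/ɢ/).

/ɟ/, /ɡ/, /ɢ/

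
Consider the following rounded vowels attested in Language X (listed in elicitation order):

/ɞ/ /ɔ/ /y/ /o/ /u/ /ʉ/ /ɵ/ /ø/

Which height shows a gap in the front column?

Front: /y/ (high), /ø/ (high-mid).
Central: /ʉ/ (high), /ɵ/ (high-mid), /ɞ/ (low-mid).
Back: /u/ (high), /o/ (high-mid), /ɔ/ (low-mid).
Every height has a front member except low-mid, where /œ/ would be expected.

low-mid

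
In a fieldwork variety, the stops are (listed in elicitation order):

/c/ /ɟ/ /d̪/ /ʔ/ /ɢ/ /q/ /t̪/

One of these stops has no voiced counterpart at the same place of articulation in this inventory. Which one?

/ʔ/

Dental: /t̪/ ~ /d̪/
Palatal: /c/ ~ /ɟ/
Uvular: /q/ ~ /ɢ/
Glottal: only /ʔ/ (voiceless); no voiced partner.
So /ʔ/ is the unpaired segment.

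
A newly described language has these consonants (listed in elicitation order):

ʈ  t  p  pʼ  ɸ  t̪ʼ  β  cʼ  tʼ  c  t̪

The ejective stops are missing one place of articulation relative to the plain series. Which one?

retroflex

Plain: /p/ (bilabial), /t̪/ (dental), /t/ (alveolar), /ʈ/ (retroflex), /c/ (palatal).
Ejective: /pʼ/ (bilabial), /t̪ʼ/ (dental), /tʼ/ (alveolar), /cʼ/ (palatal).
Every place of articulation has an ejective member except retroflex, where /ʈʼ/ would be expected.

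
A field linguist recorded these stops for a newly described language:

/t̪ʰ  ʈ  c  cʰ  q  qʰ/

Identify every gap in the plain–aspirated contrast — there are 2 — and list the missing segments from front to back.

dental: plain —, aspirated /t̪ʰ/.
retroflex: plain /ʈ/, aspirated —.
palatal: plain /c/, aspirated /cʰ/.
uvular: plain /q/, aspirated /qʰ/.
Gaps, from front to back: dental lacks plain (/t̪/); retroflex lacks aspirated (/ʈʰ/).

/t̪/, /ʈʰ/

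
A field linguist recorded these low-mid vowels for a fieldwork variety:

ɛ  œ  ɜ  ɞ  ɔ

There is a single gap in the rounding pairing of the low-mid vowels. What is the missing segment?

/ʌ/

Unrounded: /ɛ/ (front), /ɜ/ (central).
Rounded: /œ/ (front), /ɞ/ (central), /ɔ/ (back).
The back row has no unrounded member, so the gap is the back unrounded vowel /ʌ/.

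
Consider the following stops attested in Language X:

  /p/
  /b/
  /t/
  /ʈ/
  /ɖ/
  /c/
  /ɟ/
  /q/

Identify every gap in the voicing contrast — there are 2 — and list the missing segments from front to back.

Voiceless: /p/ (bilabial), /t/ (alveolar), /ʈ/ (retroflex), /c/ (palatal), /q/ (uvular).
Voiced: /b/ (bilabial), /ɖ/ (retroflex), /ɟ/ (palatal).
Gaps, from front to back: alveolar lacks voiced (/d/); uvular lacks voiced (/ɢ/).

/d/, /ɢ/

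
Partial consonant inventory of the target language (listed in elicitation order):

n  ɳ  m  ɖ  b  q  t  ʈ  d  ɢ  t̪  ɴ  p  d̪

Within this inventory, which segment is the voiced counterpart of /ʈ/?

/ʈ/ is a voiceless retroflex stop.
The voiced counterpart is a voiced retroflex stop — in this inventory, /ɖ/.

/ɖ/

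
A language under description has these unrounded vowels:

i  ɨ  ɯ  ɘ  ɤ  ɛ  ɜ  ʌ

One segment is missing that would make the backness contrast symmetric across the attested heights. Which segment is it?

/e/

high: front /i/, central /ɨ/, back /ɯ/.
high-mid: front —, central /ɘ/, back /ɤ/.
low-mid: front /ɛ/, central /ɜ/, back /ʌ/.
The high-mid row has no front member, so the gap is the high-mid front unrounded vowel /e/.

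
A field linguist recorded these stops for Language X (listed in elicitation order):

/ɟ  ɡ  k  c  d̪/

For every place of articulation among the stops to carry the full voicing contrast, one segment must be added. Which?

dental: voiceless —, voiced /d̪/.
palatal: voiceless /c/, voiced /ɟ/.
velar: voiceless /k/, voiced /ɡ/.
The dental row has no voiceless member, so the gap is the voiceless dental stop /t̪/.

/t̪/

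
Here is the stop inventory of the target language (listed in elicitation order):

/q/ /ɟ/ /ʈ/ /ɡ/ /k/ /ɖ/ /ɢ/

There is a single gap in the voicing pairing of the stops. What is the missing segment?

/c/

Voiceless: /ʈ/ (retroflex), /k/ (velar), /q/ (uvular).
Voiced: /ɖ/ (retroflex), /ɟ/ (palatal), /ɡ/ (velar), /ɢ/ (uvular).
The palatal row has no voiceless member, so the gap is the voiceless palatal stop /c/.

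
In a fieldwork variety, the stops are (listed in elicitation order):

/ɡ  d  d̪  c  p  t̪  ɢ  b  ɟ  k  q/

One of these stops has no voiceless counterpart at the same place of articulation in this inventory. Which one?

/d/

Bilabial: /p/ ~ /b/
Dental: /t̪/ ~ /d̪/
Palatal: /c/ ~ /ɟ/
Velar: /k/ ~ /ɡ/
Uvular: /q/ ~ /ɢ/
Alveolar: only /d/ (voiced); no voiceless partner.
So /d/ is the unpaired segment.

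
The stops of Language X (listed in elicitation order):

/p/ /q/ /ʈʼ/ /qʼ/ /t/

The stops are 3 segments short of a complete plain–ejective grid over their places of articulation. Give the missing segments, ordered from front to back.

/pʼ/, /tʼ/, /ʈ/

Plain: /p/ (bilabial), /t/ (alveolar), /q/ (uvular).
Ejective: /ʈʼ/ (retroflex), /qʼ/ (uvular).
Gaps, from front to back: bilabial lacks ejective (/pʼ/); alveolar lacks ejective (/tʼ/); retroflex lacks plain (/ʈ/).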